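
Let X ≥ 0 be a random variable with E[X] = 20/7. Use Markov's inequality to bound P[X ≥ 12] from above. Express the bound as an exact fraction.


μ = E[X] = 20/7, a = 12.
Markov: P[X ≥ 12] ≤ μ/a = (20/7)/12 = 5/21.
Numerically: ≈ 0.238.
(Since a = 12 > μ = 2.857, the bound 5/21 is < 1 and informative.)

P[X ≥ 12] ≤ 5/21 ≈ 0.238.


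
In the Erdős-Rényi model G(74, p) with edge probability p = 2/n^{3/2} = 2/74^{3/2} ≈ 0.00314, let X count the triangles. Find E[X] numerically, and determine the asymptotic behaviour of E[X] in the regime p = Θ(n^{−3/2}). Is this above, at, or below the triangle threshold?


Number of potential triangles: C(74, 3) = 64824.
Each occurs with probability p³ ≈ (0.00314)³ ≈ 3.10132e-08.
By linearity: E[X] = C(74, 3)·p³ ≈ 64824 · 3.10132e-08 ≈ 0.002.
Since α = 3/2 > 1, p = c/n^{3/2} = o(1/n) is below the triangle threshold p ~ 1/n. Asymptotically E[X] ~ (c³/6)·n^{3(1−α)} = (2³/6)·n^{-1.5} → 0, so by Markov's inequality G has no triangles w.h.p.

E[X] ≈ 0.002; in regime p = Θ(1/n^{3/2}) E[X] tends to 0 (below the triangle threshold p ~ 1/n).


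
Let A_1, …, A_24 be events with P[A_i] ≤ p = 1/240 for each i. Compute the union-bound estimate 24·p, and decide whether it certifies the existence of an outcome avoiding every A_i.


Union bound: P[∪_{i=1}^{24} A_i] ≤ Σ_i P[A_i] ≤ 24·p = 24·(1/240) = 1/10.
Numerically: 1/10 ≈ 0.10000.
Is 1/10 < 1? YES.
Since P[∪ A_i] ≤ 1/10 < 1, the complement has P[∩ A_i^c] ≥ 1 − 1/10 = 9/10 > 0, so some outcome avoids every A_i.

24·p = 1/10 ≈ 0.10000; existence CERTIFIED by the union bound.


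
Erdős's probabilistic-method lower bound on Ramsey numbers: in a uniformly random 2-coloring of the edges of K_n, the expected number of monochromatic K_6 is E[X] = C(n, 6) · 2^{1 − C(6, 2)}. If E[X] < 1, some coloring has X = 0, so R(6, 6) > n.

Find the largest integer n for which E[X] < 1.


We need C(n, 6) · 2^{1 − 15} < 1, i.e. C(n, 6) < 2^{15 − 1} = 16384.
Check values of n near the boundary:
  n = 14: C(14, 6) = 3003; 3003 < 16384? YES
  n = 15: C(15, 6) = 5005; 5005 < 16384? YES
  n = 16: C(16, 6) = 8008; 8008 < 16384? YES
  n = 17: C(17, 6) = 12376; 12376 < 16384? YES
  n = 18: C(18, 6) = 18564; 18564 < 16384? NO
  n = 19: C(19, 6) = 27132; 27132 < 16384? NO
The largest n with C(n, 6) < 16384 is n = 17 (where E[X] = 1547/2048 ≈ 0.755). Hence R(6, 6) > 17, i.e. R(6, 6) ≥ 18.

Largest n = 17; hence R(6, 6) > 17.


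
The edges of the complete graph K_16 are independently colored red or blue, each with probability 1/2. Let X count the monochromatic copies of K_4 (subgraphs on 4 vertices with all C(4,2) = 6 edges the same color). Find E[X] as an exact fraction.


Let X = Σ_S X_S over the C(16, 4) = 1820 subsets S of size 4, where X_S = 1 if the K_4 on S is monochromatic.
For a fixed S, the K_4 on S has C(4, 2) = 6 edges. P[all 6 edges red] = (1/2)^6, and likewise for blue, so P[monochromatic] = 2·(1/2)^6 = 2^{1 − 6} = 1/32.
Summing: E[X] = C(16, 4) · 2^{1 − 6} = 1820 · 1/32 = 455/8.
Numerically: E[X] ≈ 56.875.

E[X] = C(16,4)·2^(1−C(4,2)) = 455/8 ≈ 56.875.


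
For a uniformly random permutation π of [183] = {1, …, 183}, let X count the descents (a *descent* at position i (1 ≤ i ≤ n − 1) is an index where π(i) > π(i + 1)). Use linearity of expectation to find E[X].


Write X = Σ X_I over i = 1, …, 182, with X_I the indicator of one descent.
There are 182 indicators.
For each fixed i, the pair (π(i), π(i+1)) is a uniformly random ordered pair of distinct values from {1, …, 183}; by symmetry P[π(i) > π(i+1)] = 1/2.
By linearity: E[X] = 182 · (1/2) = (183 − 1) · (1/2) = 91 ≈ 91.000000.

E[X] = 91 = 91.000000.


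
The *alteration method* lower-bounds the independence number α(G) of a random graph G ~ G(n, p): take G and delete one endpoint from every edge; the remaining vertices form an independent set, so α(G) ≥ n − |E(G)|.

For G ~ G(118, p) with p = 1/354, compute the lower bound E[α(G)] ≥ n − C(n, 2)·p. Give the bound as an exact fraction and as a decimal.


E[|E(G)|] = C(118, 2)·p = 6903 · (1/354) = 39/2.
E[α(G)] ≥ n − E[|E(G)|] = 118 − 39/2 = 197/2.
Numerically: ≈ 98.500.
(This is only a lower bound; the true E[α(G)] may be larger.)

E[α(G)] ≥ 197/2 ≈ 98.500.


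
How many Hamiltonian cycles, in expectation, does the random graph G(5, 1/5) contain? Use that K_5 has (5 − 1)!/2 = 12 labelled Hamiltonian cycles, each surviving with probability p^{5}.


K_5 has (5 − 1)!/2 = 12 labelled Hamiltonian cycles.
For each such Hamiltonian cycle H, let X_H = 1 if all 5 edges of H are present in G. Then P[X_H = 1] = p^{5} = (1/5)^{5} = 1/3125.
By linearity: E[X] = Σ_H E[X_H] = 12 · p^{5} = 12 · 1/3125 = 12/3125.
Numerically: E[X] ≈ 0.00384.

E[X] = 12 · (1/5)^{5} = 12/3125 ≈ 0.00384.


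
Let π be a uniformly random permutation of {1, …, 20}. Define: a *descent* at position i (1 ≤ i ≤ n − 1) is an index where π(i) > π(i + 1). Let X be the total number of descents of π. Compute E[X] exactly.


Write X = Σ X_I over i = 1, …, 19, with X_I the indicator of one descent.
There are 19 indicators.
For each fixed i, the pair (π(i), π(i+1)) is a uniformly random ordered pair of distinct values from {1, …, 20}; by symmetry P[π(i) > π(i+1)] = 1/2.
By linearity: E[X] = 19 · (1/2) = (20 − 1) · (1/2) = 19/2 ≈ 9.50000.

E[X] = 19/2 = 9.50000.


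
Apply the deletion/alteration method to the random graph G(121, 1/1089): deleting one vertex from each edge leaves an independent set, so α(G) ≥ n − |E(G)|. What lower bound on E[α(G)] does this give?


E[|E(G)|] = C(121, 2)·p = 7260 · (1/1089) = 20/3.
E[α(G)] ≥ n − E[|E(G)|] = 121 − 20/3 = 343/3.
Numerically: ≈ 114.333.
(This is only a lower bound; the true E[α(G)] may be larger.)

E[α(G)] ≥ 343/3 ≈ 114.333.


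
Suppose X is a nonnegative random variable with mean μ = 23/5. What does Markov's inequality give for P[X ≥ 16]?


μ = E[X] = 23/5, a = 16.
Markov: P[X ≥ 16] ≤ μ/a = (23/5)/16 = 23/80.
Numerically: ≈ 0.287.
(Since a = 16 > μ = 4.600, the bound 23/80 is < 1 and informative.)

P[X ≥ 16] ≤ 23/80 ≈ 0.287.


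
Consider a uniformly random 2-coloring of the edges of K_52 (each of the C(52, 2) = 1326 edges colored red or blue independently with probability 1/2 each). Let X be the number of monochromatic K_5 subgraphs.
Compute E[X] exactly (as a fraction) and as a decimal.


Let X = Σ_S X_S over the C(52, 5) = 2598960 subsets S of size 5, where X_S = 1 if the K_5 on S is monochromatic.
For a fixed S, the K_5 on S has C(5, 2) = 10 edges. P[all 10 edges red] = (1/2)^10, and likewise for blue, so P[monochromatic] = 2·(1/2)^10 = 2^{1 − 10} = 1/512.
By linearity of expectation: E[X] = C(52, 5) · 2^{1 − 10} = 2598960 · 1/512 = 162435/32.
Numerically: E[X] ≈ 5076.0938.

E[X] = C(52,5)·2^(1−C(5,2)) = 162435/32 ≈ 5076.0938.


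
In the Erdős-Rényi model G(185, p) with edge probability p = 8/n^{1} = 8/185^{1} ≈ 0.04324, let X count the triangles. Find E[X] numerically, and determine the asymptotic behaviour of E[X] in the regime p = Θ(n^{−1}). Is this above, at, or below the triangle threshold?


Number of potential triangles: C(185, 3) = 1038220.
Each occurs with probability p³ ≈ (0.04324)³ ≈ 8.086392e-05.
By linearity: E[X] = C(185, 3)·p³ ≈ 1038220 · 8.086392e-05 ≈ 83.9545.
Here α = 1, so p = 8/n is exactly at the triangle threshold p ~ 1/n. Asymptotically E[X] → c³/6 = 8³/6 = 256/3 ≈ 85.3333, a bounded constant. In this regime the triangle count is asymptotically Poisson(c³/6).

E[X] ≈ 83.9545; in regime p = Θ(1/n^{1}) E[X] stays bounded (at the triangle threshold p ~ 1/n).


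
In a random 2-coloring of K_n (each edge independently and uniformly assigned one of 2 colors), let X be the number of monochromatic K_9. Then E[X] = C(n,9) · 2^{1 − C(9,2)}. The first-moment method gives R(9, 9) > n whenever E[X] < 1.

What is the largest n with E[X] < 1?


We need C(n, 9) · 2^{1 − 36} < 1, i.e. C(n, 9) < 2^{36 − 1} = 34359738368.
Check values of n near the boundary:
  n = 59: C(59, 9) = 12565671261; 12565671261 < 34359738368? YES
  n = 60: C(60, 9) = 14783142660; 14783142660 < 34359738368? YES
  n = 61: C(61, 9) = 17341763505; 17341763505 < 34359738368? YES
  n = 62: C(62, 9) = 20286591270; 20286591270 < 34359738368? YES
  n = 63: C(63, 9) = 23667689815; 23667689815 < 34359738368? YES
  n = 64: C(64, 9) = 27540584512; 27540584512 < 34359738368? YES
  n = 65: C(65, 9) = 31966749880; 31966749880 < 34359738368? YES
  n = 66: C(66, 9) = 37014131440; 37014131440 < 34359738368? NO
The largest n with C(n, 9) < 34359738368 is n = 65 (where E[X] = 3995843735/4294967296 ≈ 0.930355). Hence R(9, 9) > 65, i.e. R(9, 9) ≥ 66.

Largest n = 65; hence R(9, 9) > 65.


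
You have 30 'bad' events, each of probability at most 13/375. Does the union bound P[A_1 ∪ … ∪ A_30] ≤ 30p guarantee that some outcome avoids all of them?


Union bound: P[∪_{i=1}^{30} A_i] ≤ Σ_i P[A_i] ≤ 30·p = 30·(13/375) = 26/25.
Numerically: 26/25 ≈ 1.0400.
Is 26/25 < 1? NO.
Since the bound 26/25 is ≥ 1, the union bound is uninformative here; it does NOT by itself certify existence.

30·p = 26/25 ≈ 1.0400; existence NOT certified by the union bound.


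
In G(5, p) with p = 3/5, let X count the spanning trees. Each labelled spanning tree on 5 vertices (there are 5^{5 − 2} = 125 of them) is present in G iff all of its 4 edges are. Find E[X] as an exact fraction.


K_5 has 5^{5 − 2} = 125 labelled spanning trees.
For each such spanning tree H, let X_H = 1 if all 4 edges of H are present in G. Then P[X_H = 1] = p^{4} = (3/5)^{4} = 81/625.
Summing the indicators: E[X] = Σ_H E[X_H] = 125 · p^{4} = 125 · 81/625 = 81/5.
Numerically: E[X] ≈ 16.2.

E[X] = 125 · (3/5)^{4} = 81/5 ≈ 16.2.


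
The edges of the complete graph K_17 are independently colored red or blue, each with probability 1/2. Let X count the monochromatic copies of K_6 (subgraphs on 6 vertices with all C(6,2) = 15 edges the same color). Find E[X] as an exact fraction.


Let X = Σ_S X_S over the C(17, 6) = 12376 subsets S of size 6, where X_S = 1 if the K_6 on S is monochromatic.
For a fixed S, the K_6 on S has C(6, 2) = 15 edges. P[all 15 edges red] = (1/2)^15, and likewise for blue, so P[monochromatic] = 2·(1/2)^15 = 2^{1 − 15} = 1/16384.
By linearity: E[X] = C(17, 6) · 2^{1 − 15} = 12376 · 1/16384 = 1547/2048.
Numerically: E[X] ≈ 0.755371.

E[X] = C(17,6)·2^(1−C(6,2)) = 1547/2048 ≈ 0.755371.


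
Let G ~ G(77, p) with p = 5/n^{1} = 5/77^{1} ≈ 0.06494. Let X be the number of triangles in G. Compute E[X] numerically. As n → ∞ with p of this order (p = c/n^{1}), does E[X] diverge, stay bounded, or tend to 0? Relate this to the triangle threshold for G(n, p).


Number of potential triangles: C(77, 3) = 73150.
Each occurs with probability p³ ≈ (0.06494)³ ≈ 2.738028e-04.
By linearity: E[X] = C(77, 3)·p³ ≈ 73150 · 2.738028e-04 ≈ 20.0287.
Here α = 1, so p = 5/n is exactly at the triangle threshold p ~ 1/n. Asymptotically E[X] → c³/6 = 5³/6 = 125/6 ≈ 20.8333, a bounded constant. In this regime the triangle count is asymptotically Poisson(c³/6).

E[X] ≈ 20.0287; in regime p = Θ(1/n^{1}) E[X] stays bounded (at the triangle threshold p ~ 1/n).


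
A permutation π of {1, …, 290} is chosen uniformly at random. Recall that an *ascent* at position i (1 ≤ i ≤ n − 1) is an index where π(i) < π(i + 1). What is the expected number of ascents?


Write X = Σ X_I over i = 1, …, 289, with X_I the indicator of one ascent.
There are 289 indicators.
For each fixed i, the pair (π(i), π(i+1)) is a uniformly random ordered pair of distinct values from {1, …, 290}; by symmetry P[π(i) < π(i+1)] = 1/2.
By linearity: E[X] = 289 · (1/2) = (290 − 1) · (1/2) = 289/2 ≈ 144.5000.

E[X] = 289/2 = 144.5000.


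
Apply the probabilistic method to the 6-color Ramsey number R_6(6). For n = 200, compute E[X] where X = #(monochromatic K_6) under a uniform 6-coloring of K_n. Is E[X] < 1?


E[X] = C(200, 6) · 6^{1 − 15} = 82408626300 · 6^{−14} = 82408626300/78364164096.
As a reduced fraction: E[X] = 6867385525/6530347008 ≈ 1.05161.
Is E[X] < 1? NO.
Since E[X] ≥ 1, the first-moment bound is inconclusive at n = 200; it does NOT by itself certify R_6(6) > 200.

E[X] = 6867385525/6530347008 ≈ 1.05161; E[X] ≥ 1; first-moment method inconclusive here.


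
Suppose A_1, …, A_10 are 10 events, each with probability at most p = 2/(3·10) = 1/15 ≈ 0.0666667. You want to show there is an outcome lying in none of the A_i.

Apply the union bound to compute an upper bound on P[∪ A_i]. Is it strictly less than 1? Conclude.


Union bound: P[∪_{i=1}^{10} A_i] ≤ Σ_i P[A_i] ≤ 10·p = 10·(1/15) = 2/3.
Numerically: 2/3 ≈ 0.6666667.
Is 2/3 < 1? YES.
Since P[∪ A_i] ≤ 2/3 < 1, the complement has P[∩ A_i^c] ≥ 1 − 2/3 = 1/3 > 0, so some outcome avoids every A_i.

10·p = 2/3 ≈ 0.6666667; existence CERTIFIED by the union bound.


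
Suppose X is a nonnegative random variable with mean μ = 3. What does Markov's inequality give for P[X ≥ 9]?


μ = E[X] = 3, a = 9.
Markov: P[X ≥ 9] ≤ μ/a = (3)/9 = 1/3.
Numerically: ≈ 0.3333.
(Since a = 9 > μ = 3.0000, the bound 1/3 is < 1 and informative.)

P[X ≥ 9] ≤ 1/3 ≈ 0.3333.


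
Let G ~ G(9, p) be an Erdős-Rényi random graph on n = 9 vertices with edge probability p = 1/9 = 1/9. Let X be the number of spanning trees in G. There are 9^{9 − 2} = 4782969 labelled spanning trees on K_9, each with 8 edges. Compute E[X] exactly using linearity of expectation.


K_9 has 9^{9 − 2} = 4782969 labelled spanning trees.
For each such spanning tree H, let X_H = 1 if all 8 edges of H are present in G. Then P[X_H = 1] = p^{8} = (1/9)^{8} = 1/43046721.
By linearity: E[X] = Σ_H E[X_H] = 4782969 · p^{8} = 4782969 · 1/43046721 = 1/9.
Numerically: E[X] ≈ 0.111.

E[X] = 4782969 · (1/9)^{8} = 1/9 ≈ 0.111.


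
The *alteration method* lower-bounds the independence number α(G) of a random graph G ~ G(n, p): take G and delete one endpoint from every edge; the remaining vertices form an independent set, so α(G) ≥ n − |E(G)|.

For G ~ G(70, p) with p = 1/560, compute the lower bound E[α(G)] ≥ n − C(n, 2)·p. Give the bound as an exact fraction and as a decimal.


E[|E(G)|] = C(70, 2)·p = 2415 · (1/560) = 69/16.
E[α(G)] ≥ n − E[|E(G)|] = 70 − 69/16 = 1051/16.
Numerically: ≈ 65.688.
(This is only a lower bound; the true E[α(G)] may be larger.)

E[α(G)] ≥ 1051/16 ≈ 65.688.


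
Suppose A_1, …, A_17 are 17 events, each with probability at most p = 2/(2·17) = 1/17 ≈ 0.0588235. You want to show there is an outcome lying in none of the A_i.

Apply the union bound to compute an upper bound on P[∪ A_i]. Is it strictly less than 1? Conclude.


Union bound: P[∪_{i=1}^{17} A_i] ≤ Σ_i P[A_i] ≤ 17·p = 17·(1/17) = 1.
Numerically: 1 ≈ 1.0000000.
Is 1 < 1? NO.
Since the bound 1 is ≥ 1, the union bound is uninformative here; it does NOT by itself certify existence.

17·p = 1 ≈ 1.0000000; existence NOT certified by the union bound.


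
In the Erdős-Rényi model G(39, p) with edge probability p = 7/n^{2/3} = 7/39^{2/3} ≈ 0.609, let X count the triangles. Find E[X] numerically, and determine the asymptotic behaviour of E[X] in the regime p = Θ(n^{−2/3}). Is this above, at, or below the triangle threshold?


Number of potential triangles: C(39, 3) = 9139.
Each occurs with probability p³ ≈ (0.609)³ ≈ 2.25510e-01.
By linearity: E[X] = C(39, 3)·p³ ≈ 9139 · 2.25510e-01 ≈ 2060.932.
Since α = 2/3 < 1, p = c/n^{2/3} ≫ 1/n is above the triangle threshold p ~ 1/n. Asymptotically E[X] ~ (c³/6)·n^{3(1−α)} = (7³/6)·n^{1} → ∞; triangles are abundant w.h.p.

E[X] ≈ 2060.932; in regime p = Θ(1/n^{2/3}) E[X] diverges (above the triangle threshold p ~ 1/n).


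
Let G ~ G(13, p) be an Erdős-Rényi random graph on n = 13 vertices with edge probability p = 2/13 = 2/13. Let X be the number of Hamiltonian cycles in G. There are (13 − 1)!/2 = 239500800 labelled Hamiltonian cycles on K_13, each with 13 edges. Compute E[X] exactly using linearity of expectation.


K_13 has (13 − 1)!/2 = 239500800 labelled Hamiltonian cycles.
For each such Hamiltonian cycle H, let X_H = 1 if all 13 edges of H are present in G. Then P[X_H = 1] = p^{13} = (2/13)^{13} = 8192/302875106592253.
By linearity: E[X] = Σ_H E[X_H] = 239500800 · p^{13} = 239500800 · 8192/302875106592253 = 1961990553600/302875106592253.
Numerically: E[X] ≈ 0.006478.

E[X] = 239500800 · (2/13)^{13} = 1961990553600/302875106592253 ≈ 0.006478.


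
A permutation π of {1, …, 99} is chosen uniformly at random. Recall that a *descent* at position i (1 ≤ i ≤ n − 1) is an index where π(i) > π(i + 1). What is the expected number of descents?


Write X = Σ X_I over i = 1, …, 98, with X_I the indicator of one descent.
There are 98 indicators.
For each fixed i, the pair (π(i), π(i+1)) is a uniformly random ordered pair of distinct values from {1, …, 99}; by symmetry P[π(i) > π(i+1)] = 1/2.
By linearity: E[X] = 98 · (1/2) = (99 − 1) · (1/2) = 49 ≈ 49.00000.

E[X] = 49 = 49.00000.


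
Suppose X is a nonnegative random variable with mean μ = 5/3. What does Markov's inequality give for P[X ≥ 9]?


μ = E[X] = 5/3, a = 9.
Markov: P[X ≥ 9] ≤ μ/a = (5/3)/9 = 5/27.
Numerically: ≈ 0.18519.
(Since a = 9 > μ = 1.66667, the bound 5/27 is < 1 and informative.)

P[X ≥ 9] ≤ 5/27 ≈ 0.18519.


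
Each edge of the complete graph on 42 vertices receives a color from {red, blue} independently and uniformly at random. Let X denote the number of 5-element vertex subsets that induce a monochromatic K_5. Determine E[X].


Let X = Σ_S X_S over the C(42, 5) = 850668 subsets S of size 5, where X_S = 1 if the K_5 on S is monochromatic.
For a fixed S, the K_5 on S has C(5, 2) = 10 edges. P[all 10 edges red] = (1/2)^10, and likewise for blue, so P[monochromatic] = 2·(1/2)^10 = 2^{1 − 10} = 1/512.
Summing: E[X] = C(42, 5) · 2^{1 − 10} = 850668 · 1/512 = 212667/128.
Numerically: E[X] ≈ 1661.46094.

E[X] = C(42,5)·2^(1−C(5,2)) = 212667/128 ≈ 1661.46094.


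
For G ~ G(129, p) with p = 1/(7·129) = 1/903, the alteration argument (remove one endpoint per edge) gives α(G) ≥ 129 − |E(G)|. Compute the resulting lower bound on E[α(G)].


E[|E(G)|] = C(129, 2)·p = 8256 · (1/903) = 64/7.
E[α(G)] ≥ n − E[|E(G)|] = 129 − 64/7 = 839/7.
Numerically: ≈ 119.8571.
(This is only a lower bound; the true E[α(G)] may be larger.)

E[α(G)] ≥ 839/7 ≈ 119.8571.


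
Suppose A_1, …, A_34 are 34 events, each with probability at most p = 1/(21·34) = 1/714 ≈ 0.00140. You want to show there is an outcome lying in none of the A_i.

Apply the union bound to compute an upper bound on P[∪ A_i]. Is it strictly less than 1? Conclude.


Union bound: P[∪_{i=1}^{34} A_i] ≤ Σ_i P[A_i] ≤ 34·p = 34·(1/714) = 1/21.
Numerically: 1/21 ≈ 0.04762.
Is 1/21 < 1? YES.
Since P[∪ A_i] ≤ 1/21 < 1, the complement has P[∩ A_i^c] ≥ 1 − 1/21 = 20/21 > 0, so some outcome avoids every A_i.

34·p = 1/21 ≈ 0.04762; existence CERTIFIED by the union bound.


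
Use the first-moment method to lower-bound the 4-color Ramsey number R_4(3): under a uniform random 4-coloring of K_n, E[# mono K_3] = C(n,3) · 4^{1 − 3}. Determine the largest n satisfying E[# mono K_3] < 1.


We need C(n, 3) · 4^{1 − 3} < 1, i.e. C(n, 3) < 4^{3 − 1} = 16.
Check values of n near the boundary:
  n = 3: C(3, 3) = 1; 1 < 16? YES
  n = 4: C(4, 3) = 4; 4 < 16? YES
  n = 5: C(5, 3) = 10; 10 < 16? YES
  n = 6: C(6, 3) = 20; 20 < 16? NO
  n = 7: C(7, 3) = 35; 35 < 16? NO
The largest n with C(n, 3) < 16 is n = 5 (where E[X] = 5/8 ≈ 0.6250000). Hence R_4(3) > 5, i.e. R_4(3) ≥ 6.

Largest n = 5; hence R_4(3) > 5.


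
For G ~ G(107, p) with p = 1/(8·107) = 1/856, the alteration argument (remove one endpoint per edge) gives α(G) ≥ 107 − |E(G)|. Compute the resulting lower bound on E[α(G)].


E[|E(G)|] = C(107, 2)·p = 5671 · (1/856) = 53/8.
E[α(G)] ≥ n − E[|E(G)|] = 107 − 53/8 = 803/8.
Numerically: ≈ 100.375.
(This is only a lower bound; the true E[α(G)] may be larger.)

E[α(G)] ≥ 803/8 ≈ 100.375.


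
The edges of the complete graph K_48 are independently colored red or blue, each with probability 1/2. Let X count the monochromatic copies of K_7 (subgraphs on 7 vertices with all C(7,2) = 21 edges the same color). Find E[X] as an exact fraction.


Let X = Σ_S X_S over the C(48, 7) = 73629072 subsets S of size 7, where X_S = 1 if the K_7 on S is monochromatic.
For a fixed S, the K_7 on S has C(7, 2) = 21 edges. P[all 21 edges red] = (1/2)^21, and likewise for blue, so P[monochromatic] = 2·(1/2)^21 = 2^{1 − 21} = 1/1048576.
Summing: E[X] = C(48, 7) · 2^{1 − 21} = 73629072 · 1/1048576 = 4601817/65536.
Numerically: E[X] ≈ 70.2182.

E[X] = C(48,7)·2^(1−C(7,2)) = 4601817/65536 ≈ 70.2182.


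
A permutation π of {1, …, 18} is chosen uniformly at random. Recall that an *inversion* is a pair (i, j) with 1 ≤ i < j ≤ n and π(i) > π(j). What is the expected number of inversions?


Write X = Σ X_I over the C(18, 2) = 153 pairs i < j, with X_I the indicator of one inversion.
There are 153 indicators.
For each fixed pair i < j, the values π(i) and π(j) are two distinct elements of {1, …, 18} in uniformly random order; by symmetry P[π(i) > π(j)] = 1/2.
By linearity: E[X] = 153 · (1/2) = C(18, 2) · (1/2) = 153/2 = 153/2 ≈ 76.50000.

E[X] = 153/2 = 76.50000.


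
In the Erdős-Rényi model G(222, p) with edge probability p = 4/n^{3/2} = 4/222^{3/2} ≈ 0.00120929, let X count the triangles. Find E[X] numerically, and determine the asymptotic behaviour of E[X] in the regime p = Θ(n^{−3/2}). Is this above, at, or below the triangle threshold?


Number of potential triangles: C(222, 3) = 1798940.
Each occurs with probability p³ ≈ (0.00120929)³ ≈ 1.76844513e-09.
By linearity: E[X] = C(222, 3)·p³ ≈ 1798940 · 1.76844513e-09 ≈ 0.003181.
Since α = 3/2 > 1, p = c/n^{3/2} = o(1/n) is below the triangle threshold p ~ 1/n. Asymptotically E[X] ~ (c³/6)·n^{3(1−α)} = (4³/6)·n^{-1.5} → 0, so by Markov's inequality G has no triangles w.h.p.

E[X] ≈ 0.003181; in regime p = Θ(1/n^{3/2}) E[X] tends to 0 (below the triangle threshold p ~ 1/n).


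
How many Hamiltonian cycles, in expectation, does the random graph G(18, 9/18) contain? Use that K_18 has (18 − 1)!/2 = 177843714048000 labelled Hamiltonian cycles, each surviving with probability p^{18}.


K_18 has (18 − 1)!/2 = 177843714048000 labelled Hamiltonian cycles.
For each such Hamiltonian cycle H, let X_H = 1 if all 18 edges of H are present in G. Then P[X_H = 1] = p^{18} = (1/2)^{18} = 1/262144.
By linearity: E[X] = Σ_H E[X_H] = 177843714048000 · p^{18} = 177843714048000 · 1/262144 = 10854718875/16.
Numerically: E[X] ≈ 6.7842e+08.

E[X] = 177843714048000 · (1/2)^{18} = 10854718875/16 ≈ 6.7842e+08.


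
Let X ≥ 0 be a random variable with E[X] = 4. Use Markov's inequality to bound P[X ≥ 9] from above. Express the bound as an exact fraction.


μ = E[X] = 4, a = 9.
Markov: P[X ≥ 9] ≤ μ/a = (4)/9 = 4/9.
Numerically: ≈ 0.444.
(Since a = 9 > μ = 4.000, the bound 4/9 is < 1 and informative.)

P[X ≥ 9] ≤ 4/9 ≈ 0.444.


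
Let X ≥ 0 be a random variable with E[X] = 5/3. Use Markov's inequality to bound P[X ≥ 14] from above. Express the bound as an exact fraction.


μ = E[X] = 5/3, a = 14.
Markov: P[X ≥ 14] ≤ μ/a = (5/3)/14 = 5/42.
Numerically: ≈ 0.119048.
(Since a = 14 > μ = 1.666667, the bound 5/42 is < 1 and informative.)

P[X ≥ 14] ≤ 5/42 ≈ 0.119048.


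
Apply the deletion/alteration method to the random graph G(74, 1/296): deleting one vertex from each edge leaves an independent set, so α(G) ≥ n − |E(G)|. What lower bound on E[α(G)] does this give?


E[|E(G)|] = C(74, 2)·p = 2701 · (1/296) = 73/8.
E[α(G)] ≥ n − E[|E(G)|] = 74 − 73/8 = 519/8.
Numerically: ≈ 64.87500.
(This is only a lower bound; the true E[α(G)] may be larger.)

E[α(G)] ≥ 519/8 ≈ 64.87500.


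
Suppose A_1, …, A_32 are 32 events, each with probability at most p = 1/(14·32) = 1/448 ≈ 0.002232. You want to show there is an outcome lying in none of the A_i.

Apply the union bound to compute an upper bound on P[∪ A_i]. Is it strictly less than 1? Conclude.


Union bound: P[∪_{i=1}^{32} A_i] ≤ Σ_i P[A_i] ≤ 32·p = 32·(1/448) = 1/14.
Numerically: 1/14 ≈ 0.071429.
Is 1/14 < 1? YES.
Since P[∪ A_i] ≤ 1/14 < 1, the complement has P[∩ A_i^c] ≥ 1 − 1/14 = 13/14 > 0, so some outcome avoids every A_i.

32·p = 1/14 ≈ 0.071429; existence CERTIFIED by the union bound.


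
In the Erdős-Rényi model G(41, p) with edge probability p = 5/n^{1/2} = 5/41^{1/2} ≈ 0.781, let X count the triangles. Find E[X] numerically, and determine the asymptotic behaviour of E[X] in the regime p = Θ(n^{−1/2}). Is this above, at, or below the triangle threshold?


Number of potential triangles: C(41, 3) = 10660.
Each occurs with probability p³ ≈ (0.781)³ ≈ 4.76140e-01.
By linearity: E[X] = C(41, 3)·p³ ≈ 10660 · 4.76140e-01 ≈ 5075.647.
Since α = 1/2 < 1, p = c/n^{1/2} ≫ 1/n is above the triangle threshold p ~ 1/n. Asymptotically E[X] ~ (c³/6)·n^{3(1−α)} = (5³/6)·n^{1.5} → ∞; triangles are abundant w.h.p.

E[X] ≈ 5075.647; in regime p = Θ(1/n^{1/2}) E[X] diverges (above the triangle threshold p ~ 1/n).


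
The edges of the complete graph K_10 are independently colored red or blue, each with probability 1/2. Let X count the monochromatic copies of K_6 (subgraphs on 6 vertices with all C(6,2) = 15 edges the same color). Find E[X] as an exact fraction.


Let X = Σ_S X_S over the C(10, 6) = 210 subsets S of size 6, where X_S = 1 if the K_6 on S is monochromatic.
For a fixed S, the K_6 on S has C(6, 2) = 15 edges. P[all 15 edges red] = (1/2)^15, and likewise for blue, so P[monochromatic] = 2·(1/2)^15 = 2^{1 − 15} = 1/16384.
By linearity of expectation: E[X] = C(10, 6) · 2^{1 − 15} = 210 · 1/16384 = 105/8192.
Numerically: E[X] ≈ 0.01282.

E[X] = C(10,6)·2^(1−C(6,2)) = 105/8192 ≈ 0.01282.


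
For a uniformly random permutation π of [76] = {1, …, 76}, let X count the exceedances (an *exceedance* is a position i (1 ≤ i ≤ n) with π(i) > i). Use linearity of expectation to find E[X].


Write X = Σ_{i=1}^{76} X_i, where X_i = 1_{π(i) > i}.
For each fixed i, π(i) is uniform over {1, …, 76} (marginal of a uniform permutation), so P[π(i) > i] = (n − i)/n. Summing: Σ_{i=1}^{76} (n − i)/n = (0 + 1 + … + 75)/76 = 76(76 − 1)/(2·76) = (76 − 1)/2.
Hence E[X] = Σ_{i=1}^{76} (76 − i)/76 = 75/2 ≈ 37.500000.

E[X] = 75/2 = 37.500000.


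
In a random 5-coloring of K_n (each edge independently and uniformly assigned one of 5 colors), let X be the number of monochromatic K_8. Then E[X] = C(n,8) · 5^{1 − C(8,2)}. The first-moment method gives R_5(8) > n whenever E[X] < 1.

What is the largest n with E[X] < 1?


We need C(n, 8) · 5^{1 − 28} < 1, i.e. C(n, 8) < 5^{28 − 1} = 7450580596923828125.
Check values of n near the boundary:
  n = 862: C(862, 8) = 7317951015318931845; 7317951015318931845 < 7450580596923828125? YES
  n = 863: C(863, 8) = 7386423071602617757; 7386423071602617757 < 7450580596923828125? YES
  n = 864: C(864, 8) = 7455455062926006708; 7455455062926006708 < 7450580596923828125? NO
The largest n with C(n, 8) < 7450580596923828125 is n = 863 (where E[X] = 7386423071602617757/7450580596923828125 ≈ 0.991). Hence R_5(8) > 863, i.e. R_5(8) ≥ 864.

Largest n = 863; hence R_5(8) > 863.


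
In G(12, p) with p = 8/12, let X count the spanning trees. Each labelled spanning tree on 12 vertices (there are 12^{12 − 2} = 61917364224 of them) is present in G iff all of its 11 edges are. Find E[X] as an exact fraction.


K_12 has 12^{12 − 2} = 61917364224 labelled spanning trees.
For each such spanning tree H, let X_H = 1 if all 11 edges of H are present in G. Then P[X_H = 1] = p^{11} = (2/3)^{11} = 2048/177147.
By linearity: E[X] = Σ_H E[X_H] = 61917364224 · p^{11} = 61917364224 · 2048/177147 = 2147483648/3.
Numerically: E[X] ≈ 7.1583e+08.

E[X] = 61917364224 · (2/3)^{11} = 2147483648/3 ≈ 7.1583e+08.


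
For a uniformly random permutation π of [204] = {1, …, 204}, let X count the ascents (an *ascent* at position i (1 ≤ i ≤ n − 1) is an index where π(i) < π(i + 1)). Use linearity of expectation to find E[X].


Write X = Σ X_I over i = 1, …, 203, with X_I the indicator of one ascent.
There are 203 indicators.
For each fixed i, the pair (π(i), π(i+1)) is a uniformly random ordered pair of distinct values from {1, …, 204}; by symmetry P[π(i) < π(i+1)] = 1/2.
By linearity: E[X] = 203 · (1/2) = (204 − 1) · (1/2) = 203/2 ≈ 101.5000.

E[X] = 203/2 = 101.5000.


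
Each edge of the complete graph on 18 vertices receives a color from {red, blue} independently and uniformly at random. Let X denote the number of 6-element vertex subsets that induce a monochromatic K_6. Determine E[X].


Let X = Σ_S X_S over the C(18, 6) = 18564 subsets S of size 6, where X_S = 1 if the K_6 on S is monochromatic.
For a fixed S, the K_6 on S has C(6, 2) = 15 edges. P[all 15 edges red] = (1/2)^15, and likewise for blue, so P[monochromatic] = 2·(1/2)^15 = 2^{1 − 15} = 1/16384.
By linearity of expectation: E[X] = C(18, 6) · 2^{1 − 15} = 18564 · 1/16384 = 4641/4096.
Numerically: E[X] ≈ 1.133057.

E[X] = C(18,6)·2^(1−C(6,2)) = 4641/4096 ≈ 1.133057.


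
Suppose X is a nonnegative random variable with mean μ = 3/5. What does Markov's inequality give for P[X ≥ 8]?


μ = E[X] = 3/5, a = 8.
Markov: P[X ≥ 8] ≤ μ/a = (3/5)/8 = 3/40.
Numerically: ≈ 0.0750.
(Since a = 8 > μ = 0.6000, the bound 3/40 is < 1 and informative.)

P[X ≥ 8] ≤ 3/40 ≈ 0.0750.


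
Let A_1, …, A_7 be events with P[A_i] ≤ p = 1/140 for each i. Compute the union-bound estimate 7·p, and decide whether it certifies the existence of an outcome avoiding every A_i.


Union bound: P[∪_{i=1}^{7} A_i] ≤ Σ_i P[A_i] ≤ 7·p = 7·(1/140) = 1/20.
Numerically: 1/20 ≈ 0.05000.
Is 1/20 < 1? YES.
Since P[∪ A_i] ≤ 1/20 < 1, the complement has P[∩ A_i^c] ≥ 1 − 1/20 = 19/20 > 0, so some outcome avoids every A_i.

7·p = 1/20 ≈ 0.05000; existence CERTIFIED by the union bound.


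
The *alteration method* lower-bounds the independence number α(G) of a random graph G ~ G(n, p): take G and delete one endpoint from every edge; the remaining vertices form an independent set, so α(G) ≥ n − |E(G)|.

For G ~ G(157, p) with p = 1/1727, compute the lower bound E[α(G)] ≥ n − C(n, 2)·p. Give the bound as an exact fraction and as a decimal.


E[|E(G)|] = C(157, 2)·p = 12246 · (1/1727) = 78/11.
E[α(G)] ≥ n − E[|E(G)|] = 157 − 78/11 = 1649/11.
Numerically: ≈ 149.909.
(This is only a lower bound; the true E[α(G)] may be larger.)

E[α(G)] ≥ 1649/11 ≈ 149.909.


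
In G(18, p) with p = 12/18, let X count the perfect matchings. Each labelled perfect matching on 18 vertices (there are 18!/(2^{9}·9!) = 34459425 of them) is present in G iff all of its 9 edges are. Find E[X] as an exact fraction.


K_18 has 18!/(2^{9}·9!) = 34459425 labelled perfect matchings.
For each such perfect matching H, let X_H = 1 if all 9 edges of H are present in G. Then P[X_H = 1] = p^{9} = (2/3)^{9} = 512/19683.
By linearity: E[X] = Σ_H E[X_H] = 34459425 · p^{9} = 34459425 · 512/19683 = 217817600/243.
Numerically: E[X] ≈ 8.96e+05.

E[X] = 34459425 · (2/3)^{9} = 217817600/243 ≈ 8.96e+05.


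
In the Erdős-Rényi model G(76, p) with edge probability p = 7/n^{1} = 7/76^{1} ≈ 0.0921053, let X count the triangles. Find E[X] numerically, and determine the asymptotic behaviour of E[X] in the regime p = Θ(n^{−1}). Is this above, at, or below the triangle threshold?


Number of potential triangles: C(76, 3) = 70300.
Each occurs with probability p³ ≈ (0.0921053)³ ≈ 7.81363901e-04.
By linearity: E[X] = C(76, 3)·p³ ≈ 70300 · 7.81363901e-04 ≈ 54.929882.
Here α = 1, so p = 7/n is exactly at the triangle threshold p ~ 1/n. Asymptotically E[X] → c³/6 = 7³/6 = 343/6 ≈ 57.166667, a bounded constant. In this regime the triangle count is asymptotically Poisson(c³/6).

E[X] ≈ 54.929882; in regime p = Θ(1/n^{1}) E[X] stays bounded (at the triangle threshold p ~ 1/n).


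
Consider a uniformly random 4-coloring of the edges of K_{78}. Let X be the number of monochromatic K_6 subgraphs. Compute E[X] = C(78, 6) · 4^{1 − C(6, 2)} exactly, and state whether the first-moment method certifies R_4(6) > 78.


E[X] = C(78, 6) · 4^{1 − 15} = 256851595 · 4^{−14} = 256851595/268435456.
As a reduced fraction: E[X] = 256851595/268435456 ≈ 0.956847.
Is E[X] < 1? YES.
Since E[X] < 1, there exists a 4-coloring of K_{78} with no monochromatic K_6; hence R_4(6) > 78.

E[X] = 256851595/268435456 ≈ 0.956847; E[X] < 1, so R_4(6) > 78.


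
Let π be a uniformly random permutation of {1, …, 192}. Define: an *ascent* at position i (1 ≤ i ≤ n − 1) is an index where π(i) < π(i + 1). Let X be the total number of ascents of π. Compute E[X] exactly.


Write X = Σ X_I over i = 1, …, 191, with X_I the indicator of one ascent.
There are 191 indicators.
For each fixed i, the pair (π(i), π(i+1)) is a uniformly random ordered pair of distinct values from {1, …, 192}; by symmetry P[π(i) < π(i+1)] = 1/2.
By linearity: E[X] = 191 · (1/2) = (192 − 1) · (1/2) = 191/2 ≈ 95.5000.

E[X] = 191/2 = 95.5000.


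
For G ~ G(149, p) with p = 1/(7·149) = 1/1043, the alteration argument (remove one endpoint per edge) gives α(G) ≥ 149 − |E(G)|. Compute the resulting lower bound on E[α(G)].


E[|E(G)|] = C(149, 2)·p = 11026 · (1/1043) = 74/7.
E[α(G)] ≥ n − E[|E(G)|] = 149 − 74/7 = 969/7.
Numerically: ≈ 138.4286.
(This is only a lower bound; the true E[α(G)] may be larger.)

E[α(G)] ≥ 969/7 ≈ 138.4286.


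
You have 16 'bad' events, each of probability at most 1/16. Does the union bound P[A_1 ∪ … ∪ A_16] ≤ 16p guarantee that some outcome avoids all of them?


Union bound: P[∪_{i=1}^{16} A_i] ≤ Σ_i P[A_i] ≤ 16·p = 16·(1/16) = 1.
Numerically: 1 ≈ 1.000.
Is 1 < 1? NO.
Since the bound 1 is ≥ 1, the union bound is uninformative here; it does NOT by itself certify existence.

16·p = 1 ≈ 1.000; existence NOT certified by the union bound.


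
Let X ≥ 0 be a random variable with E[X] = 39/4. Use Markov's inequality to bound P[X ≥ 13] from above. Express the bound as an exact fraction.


μ = E[X] = 39/4, a = 13.
Markov: P[X ≥ 13] ≤ μ/a = (39/4)/13 = 3/4.
Numerically: ≈ 0.75000.
(Since a = 13 > μ = 9.75000, the bound 3/4 is < 1 and informative.)

P[X ≥ 13] ≤ 3/4 ≈ 0.75000.


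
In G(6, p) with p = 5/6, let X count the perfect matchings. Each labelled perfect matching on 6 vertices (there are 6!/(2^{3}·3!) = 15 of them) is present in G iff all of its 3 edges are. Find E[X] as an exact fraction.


K_6 has 6!/(2^{3}·3!) = 15 labelled perfect matchings.
For each such perfect matching H, let X_H = 1 if all 3 edges of H are present in G. Then P[X_H = 1] = p^{3} = (5/6)^{3} = 125/216.
By linearity: E[X] = Σ_H E[X_H] = 15 · p^{3} = 15 · 125/216 = 625/72.
Numerically: E[X] ≈ 8.6806.

E[X] = 15 · (5/6)^{3} = 625/72 ≈ 8.6806.


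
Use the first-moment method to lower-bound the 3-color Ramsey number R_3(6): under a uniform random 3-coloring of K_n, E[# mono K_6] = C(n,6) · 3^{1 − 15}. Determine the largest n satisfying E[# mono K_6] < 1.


We need C(n, 6) · 3^{1 − 15} < 1, i.e. C(n, 6) < 3^{15 − 1} = 4782969.
Check values of n near the boundary:
  n = 38: C(38, 6) = 2760681; 2760681 < 4782969? YES
  n = 39: C(39, 6) = 3262623; 3262623 < 4782969? YES
  n = 40: C(40, 6) = 3838380; 3838380 < 4782969? YES
  n = 41: C(41, 6) = 4496388; 4496388 < 4782969? YES
  n = 42: C(42, 6) = 5245786; 5245786 < 4782969? NO
  n = 43: C(43, 6) = 6096454; 6096454 < 4782969? NO
The largest n with C(n, 6) < 4782969 is n = 41 (where E[X] = 1498796/1594323 ≈ 0.940). Hence R_3(6) > 41, i.e. R_3(6) ≥ 42.

Largest n = 41; hence R_3(6) > 41.


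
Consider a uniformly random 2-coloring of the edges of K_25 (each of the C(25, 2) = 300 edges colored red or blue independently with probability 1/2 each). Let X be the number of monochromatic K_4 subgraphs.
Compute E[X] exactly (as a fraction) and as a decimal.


Let X = Σ_S X_S over the C(25, 4) = 12650 subsets S of size 4, where X_S = 1 if the K_4 on S is monochromatic.
For a fixed S, the K_4 on S has C(4, 2) = 6 edges. P[all 6 edges red] = (1/2)^6, and likewise for blue, so P[monochromatic] = 2·(1/2)^6 = 2^{1 − 6} = 1/32.
Summing: E[X] = C(25, 4) · 2^{1 − 6} = 12650 · 1/32 = 6325/16.
Numerically: E[X] ≈ 395.31250.

E[X] = C(25,4)·2^(1−C(4,2)) = 6325/16 ≈ 395.31250.


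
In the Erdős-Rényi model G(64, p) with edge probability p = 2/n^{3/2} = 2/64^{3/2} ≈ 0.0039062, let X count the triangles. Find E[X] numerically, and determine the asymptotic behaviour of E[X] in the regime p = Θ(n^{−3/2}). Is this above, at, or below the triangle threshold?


Number of potential triangles: C(64, 3) = 41664.
Each occurs with probability p³ ≈ (0.0039062)³ ≈ 5.9604645e-08.
By linearity: E[X] = C(64, 3)·p³ ≈ 41664 · 5.9604645e-08 ≈ 0.00248.
Since α = 3/2 > 1, p = c/n^{3/2} = o(1/n) is below the triangle threshold p ~ 1/n. Asymptotically E[X] ~ (c³/6)·n^{3(1−α)} = (2³/6)·n^{-1.5} → 0, so by Markov's inequality G has no triangles w.h.p.

E[X] ≈ 0.00248; in regime p = Θ(1/n^{3/2}) E[X] tends to 0 (below the triangle threshold p ~ 1/n).


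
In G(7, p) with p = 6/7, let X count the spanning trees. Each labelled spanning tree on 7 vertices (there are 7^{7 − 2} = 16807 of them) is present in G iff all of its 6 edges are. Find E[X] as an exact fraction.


K_7 has 7^{7 − 2} = 16807 labelled spanning trees.
For each such spanning tree H, let X_H = 1 if all 6 edges of H are present in G. Then P[X_H = 1] = p^{6} = (6/7)^{6} = 46656/117649.
By linearity: E[X] = Σ_H E[X_H] = 16807 · p^{6} = 16807 · 46656/117649 = 46656/7.
Numerically: E[X] ≈ 6665.1.

E[X] = 16807 · (6/7)^{6} = 46656/7 ≈ 6665.1.


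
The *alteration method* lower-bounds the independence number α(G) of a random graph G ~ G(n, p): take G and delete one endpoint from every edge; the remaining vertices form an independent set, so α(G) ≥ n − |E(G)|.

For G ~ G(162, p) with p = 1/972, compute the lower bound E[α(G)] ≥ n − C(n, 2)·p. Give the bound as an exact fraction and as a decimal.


E[|E(G)|] = C(162, 2)·p = 13041 · (1/972) = 161/12.
E[α(G)] ≥ n − E[|E(G)|] = 162 − 161/12 = 1783/12.
Numerically: ≈ 148.583333.
(This is only a lower bound; the true E[α(G)] may be larger.)

E[α(G)] ≥ 1783/12 ≈ 148.583333.


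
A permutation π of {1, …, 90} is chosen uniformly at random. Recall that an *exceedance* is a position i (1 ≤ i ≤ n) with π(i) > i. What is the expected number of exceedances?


Write X = Σ_{i=1}^{90} X_i, where X_i = 1_{π(i) > i}.
For each fixed i, π(i) is uniform over {1, …, 90} (marginal of a uniform permutation), so P[π(i) > i] = (n − i)/n. Summing: Σ_{i=1}^{90} (n − i)/n = (0 + 1 + … + 89)/90 = 90(90 − 1)/(2·90) = (90 − 1)/2.
Hence E[X] = Σ_{i=1}^{90} (90 − i)/90 = 89/2 ≈ 44.5000.

E[X] = 89/2 = 44.5000.


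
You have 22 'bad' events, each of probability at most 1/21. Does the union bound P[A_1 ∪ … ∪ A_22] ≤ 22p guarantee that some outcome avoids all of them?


Union bound: P[∪_{i=1}^{22} A_i] ≤ Σ_i P[A_i] ≤ 22·p = 22·(1/21) = 22/21.
Numerically: 22/21 ≈ 1.0476190.
Is 22/21 < 1? NO.
Since the bound 22/21 is ≥ 1, the union bound is uninformative here; it does NOT by itself certify existence.

22·p = 22/21 ≈ 1.0476190; existence NOT certified by the union bound.


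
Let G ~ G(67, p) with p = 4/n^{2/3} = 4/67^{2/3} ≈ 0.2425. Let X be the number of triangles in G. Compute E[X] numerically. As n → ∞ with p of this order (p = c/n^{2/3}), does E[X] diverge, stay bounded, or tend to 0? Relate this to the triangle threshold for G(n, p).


Number of potential triangles: C(67, 3) = 47905.
Each occurs with probability p³ ≈ (0.2425)³ ≈ 1.425707e-02.
By linearity: E[X] = C(67, 3)·p³ ≈ 47905 · 1.425707e-02 ≈ 682.9851.
Since α = 2/3 < 1, p = c/n^{2/3} ≫ 1/n is above the triangle threshold p ~ 1/n. Asymptotically E[X] ~ (c³/6)·n^{3(1−α)} = (4³/6)·n^{1} → ∞; triangles are abundant w.h.p.

E[X] ≈ 682.9851; in regime p = Θ(1/n^{2/3}) E[X] diverges (above the triangle threshold p ~ 1/n).
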